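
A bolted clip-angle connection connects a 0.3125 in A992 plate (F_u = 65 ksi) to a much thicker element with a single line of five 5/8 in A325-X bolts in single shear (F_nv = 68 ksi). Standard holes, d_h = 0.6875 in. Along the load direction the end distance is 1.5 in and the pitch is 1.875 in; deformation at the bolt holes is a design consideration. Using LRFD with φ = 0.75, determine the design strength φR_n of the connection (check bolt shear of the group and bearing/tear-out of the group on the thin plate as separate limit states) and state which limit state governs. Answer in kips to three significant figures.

78.2 kips (bolt shear governs)

Bolt shear: A_b = π·0.625²/4 = 0.3068 in²; R_n = 68 × 0.3068 × 5 × 1 = 104.3 kips → 0.75 × 104.3 = 78.2 kips.
Bearing (1.2 l_c t F_u ≤ 2.4 d t F_u): upper limit = 2.4·0.625·0.3125·65 = 30.47 kips.
  Edge l_c = 1.5 − 0.6875/2 = 1.156 → r_n = 28.18 kips; interior l_c = 1.875 − 0.6875 = 1.188 → r_n = 28.95 kips.
  R_n,bearing = 1·28.18 + 4·28.95 = 144 kips → 0.75 × 144 = 108 kips.
Bolt shear governs: 78.2 kips.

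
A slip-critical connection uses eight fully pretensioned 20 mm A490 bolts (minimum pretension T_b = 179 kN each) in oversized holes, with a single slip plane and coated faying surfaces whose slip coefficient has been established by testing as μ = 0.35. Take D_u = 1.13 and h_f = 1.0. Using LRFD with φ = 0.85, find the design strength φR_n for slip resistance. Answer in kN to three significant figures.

481 kN

R_n = μ · D_u · h_f · T_b · n_s · n_b = 0.35 × 1.13 × 1.0 × 179 × 1 × 8 = 566.4 kN.
Design strength φR_n = 0.85 × 566.4 = 481 kN.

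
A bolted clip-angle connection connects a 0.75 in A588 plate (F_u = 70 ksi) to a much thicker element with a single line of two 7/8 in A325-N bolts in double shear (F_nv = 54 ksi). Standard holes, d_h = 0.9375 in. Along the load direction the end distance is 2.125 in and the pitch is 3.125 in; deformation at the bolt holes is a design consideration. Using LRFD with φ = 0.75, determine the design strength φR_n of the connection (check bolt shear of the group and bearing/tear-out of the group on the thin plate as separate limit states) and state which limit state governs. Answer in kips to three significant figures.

97.4 kips (bolt shear governs)

Bolt shear: A_b = π·0.875²/4 = 0.6013 in²; R_n = 54 × 0.6013 × 2 × 2 = 129.9 kips → 0.75 × 129.9 = 97.4 kips.
Bearing (1.2 l_c t F_u ≤ 2.4 d t F_u): upper limit = 2.4·0.875·0.75·70 = 110.3 kips.
  Edge l_c = 2.125 − 0.9375/2 = 1.656 → r_n = 104.3 kips; interior l_c = 3.125 − 0.9375 = 2.188 → r_n = 110.3 kips.
  R_n,bearing = 1·104.3 + 1·110.3 = 214.6 kips → 0.75 × 214.6 = 161 kips.
Bolt shear governs: 97.4 kips.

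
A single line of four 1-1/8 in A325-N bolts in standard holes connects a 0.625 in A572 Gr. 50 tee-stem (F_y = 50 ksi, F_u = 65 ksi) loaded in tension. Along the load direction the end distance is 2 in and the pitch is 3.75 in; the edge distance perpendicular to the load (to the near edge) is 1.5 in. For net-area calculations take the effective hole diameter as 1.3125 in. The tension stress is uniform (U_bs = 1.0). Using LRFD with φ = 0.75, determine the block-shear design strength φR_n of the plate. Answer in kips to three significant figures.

184 kips

Shear plane L_v = 2 + 3·3.75 = 13.25 in; A_gv = 13.25 × 0.625 = 8.281 in².
A_nv = (13.25 − 3.5·1.3125) × 0.625 = 5.41 in².
A_nt = (1.5 − 0.5·1.3125) × 0.625 = 0.5273 in².
0.6 F_u A_nv = 211 kips; 0.6 F_y A_gv = 248.4 kips → shear rupture governs the shear term.
R_n = 211 + 1.0 × 65 × 0.5273 = 245.3 kips.
Design strength φR_n = 0.75 × 245.3 = 184 kips.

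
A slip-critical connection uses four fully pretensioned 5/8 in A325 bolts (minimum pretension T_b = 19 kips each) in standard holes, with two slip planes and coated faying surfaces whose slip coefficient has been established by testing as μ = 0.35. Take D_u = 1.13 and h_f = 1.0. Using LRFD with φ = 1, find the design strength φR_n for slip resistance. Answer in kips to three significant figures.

60.1 kips

R_n = μ · D_u · h_f · T_b · n_s · n_b = 0.35 × 1.13 × 1.0 × 19 × 2 × 4 = 60.12 kips.
Design strength φR_n = 1 × 60.12 = 60.1 kips.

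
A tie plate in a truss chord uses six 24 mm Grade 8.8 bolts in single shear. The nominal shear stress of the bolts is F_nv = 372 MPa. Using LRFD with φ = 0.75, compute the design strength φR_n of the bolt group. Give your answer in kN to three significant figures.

A_b = π × 24² / 4 = 452.4 mm².
R_n = F_nv · A_b · n · n_s = 372 × 452.4 × 6 × 1 / 1000 = 1010 kN.
Design strength φR_n = 0.75 × 1010 = 757 kN.

757 kN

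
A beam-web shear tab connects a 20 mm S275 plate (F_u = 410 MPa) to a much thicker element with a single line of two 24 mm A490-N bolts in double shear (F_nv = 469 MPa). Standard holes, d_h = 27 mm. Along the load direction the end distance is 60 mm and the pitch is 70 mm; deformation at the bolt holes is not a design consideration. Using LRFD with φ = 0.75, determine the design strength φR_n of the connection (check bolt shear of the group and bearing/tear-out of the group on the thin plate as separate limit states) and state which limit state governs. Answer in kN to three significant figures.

637 kN (bolt shear governs)

Bolt shear: A_b = π·24²/4 = 452.4 mm²; R_n = 469 × 452.4 × 2 × 2 / 1000 = 848.7 kN → 0.75 × 848.7 = 637 kN.
Bearing (1.5 l_c t F_u ≤ 3.0 d t F_u): upper limit = 3.0·24·20·410 / 1000 = 590.4 kN.
  Edge l_c = 60 − 27/2 = 46.5 → r_n = 572 kN; interior l_c = 70 − 27 = 43 → r_n = 528.9 kN.
  R_n,bearing = 1·572 + 1·528.9 = 1101 kN → 0.75 × 1101 = 826 kN.
Bolt shear governs: 637 kN.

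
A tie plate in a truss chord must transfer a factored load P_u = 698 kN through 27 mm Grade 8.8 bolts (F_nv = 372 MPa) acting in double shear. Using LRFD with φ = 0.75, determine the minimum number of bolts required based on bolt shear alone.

3 bolts

A_b = π·27²/4 = 572.6 mm².
Per-bolt design strength φR_n = 0.75 × 372 × 572.6 × 2 / 1000 = 319.5 kN.
n ≥ 698 / 319.5 = 2.185 → use 3 bolts.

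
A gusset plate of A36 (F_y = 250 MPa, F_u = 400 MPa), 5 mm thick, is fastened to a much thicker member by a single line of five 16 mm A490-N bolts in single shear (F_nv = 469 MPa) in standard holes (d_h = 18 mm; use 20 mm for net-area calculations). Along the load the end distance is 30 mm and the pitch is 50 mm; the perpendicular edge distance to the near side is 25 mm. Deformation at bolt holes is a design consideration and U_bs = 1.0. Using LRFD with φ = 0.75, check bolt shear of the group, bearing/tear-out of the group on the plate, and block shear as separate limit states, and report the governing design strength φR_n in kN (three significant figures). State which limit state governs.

148 kN (block shear governs)

Bolt shear: A_b = π·16²/4 = 201.1 mm²; R_n = 469 × 201.1 × 5 × 1 / 1000 = 471.5 kN → 0.75 × 471.5 = 354 kN.
Bearing: edge l_c = 21, r_n = 50.4 kN; interior l_c = 32, r_n = 76.8 kN; R_n = 50.4 + 4·76.8 = 357.6 kN → 268 kN.
Block shear: A_gv = 1150, A_nv = 700, A_nt = 75 mm²; R_n = min(0.6F_uA_nv, 0.6F_yA_gv) + U_bs·F_u·A_nt = 198 kN → 148 kN.
Block shear governs: 148 kN.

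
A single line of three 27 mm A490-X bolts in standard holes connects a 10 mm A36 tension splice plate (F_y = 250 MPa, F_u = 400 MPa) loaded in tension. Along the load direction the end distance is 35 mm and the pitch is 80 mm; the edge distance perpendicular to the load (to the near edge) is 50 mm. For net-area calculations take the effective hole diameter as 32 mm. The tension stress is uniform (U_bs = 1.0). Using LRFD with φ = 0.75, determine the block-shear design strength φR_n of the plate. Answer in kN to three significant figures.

309 kN

Shear plane L_v = 35 + 2·80 = 195 mm; A_gv = 195 × 10 = 1950 mm².
A_nv = (195 − 2.5·32) × 10 = 1150 mm².
A_nt = (50 − 0.5·32) × 10 = 340 mm².
0.6 F_u A_nv = 276 kN; 0.6 F_y A_gv = 292.5 kN → shear rupture governs the shear term.
R_n = 276 + 1.0 × 400 × 340 / 1000 = 412 kN.
Design strength φR_n = 0.75 × 412 = 309 kN.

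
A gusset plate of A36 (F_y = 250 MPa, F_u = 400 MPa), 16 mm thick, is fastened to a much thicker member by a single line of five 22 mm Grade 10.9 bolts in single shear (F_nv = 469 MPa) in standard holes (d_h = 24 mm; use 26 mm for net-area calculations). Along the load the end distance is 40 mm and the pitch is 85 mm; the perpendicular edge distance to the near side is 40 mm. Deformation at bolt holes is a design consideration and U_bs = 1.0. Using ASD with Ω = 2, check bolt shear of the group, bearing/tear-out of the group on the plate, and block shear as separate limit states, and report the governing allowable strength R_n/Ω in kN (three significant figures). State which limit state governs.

Bolt shear: A_b = π·22²/4 = 380.1 mm²; R_n = 469 × 380.1 × 5 × 1 / 1000 = 891.4 kN → 891.4 / 2 = 446 kN.
Bearing: edge l_c = 28, r_n = 215 kN; interior l_c = 61, r_n = 337.9 kN; R_n = 215 + 4·337.9 = 1567 kN → 783 kN.
Block shear: A_gv = 6080, A_nv = 4208, A_nt = 432 mm²; R_n = min(0.6F_uA_nv, 0.6F_yA_gv) + U_bs·F_u·A_nt = 1085 kN → 542 kN.
Bolt shear governs: 446 kN.

446 kN (bolt shear governs)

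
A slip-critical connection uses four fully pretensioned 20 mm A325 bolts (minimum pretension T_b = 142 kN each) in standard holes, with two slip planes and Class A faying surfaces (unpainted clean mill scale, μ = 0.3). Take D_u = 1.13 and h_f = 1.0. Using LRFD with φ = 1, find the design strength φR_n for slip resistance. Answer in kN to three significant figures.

R_n = μ · D_u · h_f · T_b · n_s · n_b = 0.3 × 1.13 × 1.0 × 142 × 2 × 4 = 385.1 kN.
Design strength φR_n = 1 × 385.1 = 385 kN.

385 kN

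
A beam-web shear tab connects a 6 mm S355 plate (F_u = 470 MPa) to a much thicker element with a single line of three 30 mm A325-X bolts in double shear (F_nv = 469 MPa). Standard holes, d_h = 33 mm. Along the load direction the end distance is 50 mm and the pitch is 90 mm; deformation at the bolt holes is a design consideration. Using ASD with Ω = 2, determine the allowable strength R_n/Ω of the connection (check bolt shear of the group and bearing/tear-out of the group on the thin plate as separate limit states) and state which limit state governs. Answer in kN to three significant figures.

Bolt shear: A_b = π·30²/4 = 706.9 mm²; R_n = 469 × 706.9 × 3 × 2 / 1000 = 1989 kN → 1989 / 2 = 995 kN.
Bearing (1.2 l_c t F_u ≤ 2.4 d t F_u): upper limit = 2.4·30·6·470 / 1000 = 203 kN.
  Edge l_c = 50 − 33/2 = 33.5 → r_n = 113.4 kN; interior l_c = 90 − 33 = 57 → r_n = 192.9 kN.
  R_n,bearing = 1·113.4 + 2·192.9 = 499.1 kN → 499.1 / 2 = 250 kN.
Bearing governs: 250 kN.

250 kN (bearing governs)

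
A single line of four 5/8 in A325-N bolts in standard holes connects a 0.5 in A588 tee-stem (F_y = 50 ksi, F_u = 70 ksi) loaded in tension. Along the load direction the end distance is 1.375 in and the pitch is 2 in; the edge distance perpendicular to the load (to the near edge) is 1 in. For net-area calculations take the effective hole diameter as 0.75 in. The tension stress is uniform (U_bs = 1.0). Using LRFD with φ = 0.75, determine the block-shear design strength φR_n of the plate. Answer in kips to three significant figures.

Shear plane L_v = 1.375 + 3·2 = 7.375 in; A_gv = 7.375 × 0.5 = 3.688 in².
A_nv = (7.375 − 3.5·0.75) × 0.5 = 2.375 in².
A_nt = (1 − 0.5·0.75) × 0.5 = 0.3125 in².
0.6 F_u A_nv = 99.75 kips; 0.6 F_y A_gv = 110.6 kips → shear rupture governs the shear term.
R_n = 99.75 + 1.0 × 70 × 0.3125 = 121.6 kips.
Design strength φR_n = 0.75 × 121.6 = 91.2 kips.

91.2 kips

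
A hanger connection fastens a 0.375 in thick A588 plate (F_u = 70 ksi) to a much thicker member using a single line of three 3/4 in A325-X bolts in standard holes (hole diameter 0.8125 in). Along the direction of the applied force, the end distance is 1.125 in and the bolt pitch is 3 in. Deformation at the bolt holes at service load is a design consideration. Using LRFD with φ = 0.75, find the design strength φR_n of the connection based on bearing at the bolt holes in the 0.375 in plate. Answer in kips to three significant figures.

87.9 kips

Per bolt r_n = 1.2 l_c t F_u ≤ 2.4 d t F_u; upper limit = 2.4 × 0.75 × 0.375 × 70 = 47.25 kips.
Edge bolt: l_c = 1.125 − 0.8125/2 = 0.7188 in → 1.2 × 0.7188 × 0.375 × 70 = 22.64 → r_n = 22.64 kips.
Interior bolts: l_c = 3 − 0.8125 = 2.188 in → 1.2 × 2.188 × 0.375 × 70 = 68.91 → r_n = 47.25 kips.
R_n = 1 × 22.64 + 2 × 47.25 = 117.1 kips.
Design strength φR_n = 0.75 × 117.1 = 87.9 kips.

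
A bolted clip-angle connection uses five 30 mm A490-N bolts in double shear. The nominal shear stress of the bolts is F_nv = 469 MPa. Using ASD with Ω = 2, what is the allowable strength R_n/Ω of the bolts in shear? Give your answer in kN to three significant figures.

1660 kN

A_b = π × 30² / 4 = 706.9 mm².
R_n = F_nv · A_b · n · n_s = 469 × 706.9 × 5 × 2 / 1000 = 3315 kN.
Allowable strength R_n/Ω = 3315 / 2 = 1660 kN.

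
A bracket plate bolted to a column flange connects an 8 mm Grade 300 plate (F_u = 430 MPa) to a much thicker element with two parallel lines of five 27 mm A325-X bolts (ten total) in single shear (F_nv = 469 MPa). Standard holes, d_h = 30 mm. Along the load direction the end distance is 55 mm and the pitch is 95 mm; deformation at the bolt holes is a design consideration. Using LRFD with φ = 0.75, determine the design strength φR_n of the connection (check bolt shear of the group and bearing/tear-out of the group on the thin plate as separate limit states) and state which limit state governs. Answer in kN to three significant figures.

1590 kN (bearing governs)

Bolt shear: A_b = π·27²/4 = 572.6 mm²; R_n = 469 × 572.6 × 10 × 1 / 1000 = 2685 kN → 0.75 × 2685 = 2010 kN.
Bearing (1.2 l_c t F_u ≤ 2.4 d t F_u): upper limit = 2.4·27·8·430 / 1000 = 222.9 kN.
  Edge l_c = 55 − 30/2 = 40 → r_n = 165.1 kN; interior l_c = 95 − 30 = 65 → r_n = 222.9 kN.
  R_n,bearing = 2·165.1 + 8·222.9 = 2114 kN → 0.75 × 2114 = 1590 kN.
Bearing governs: 1590 kN.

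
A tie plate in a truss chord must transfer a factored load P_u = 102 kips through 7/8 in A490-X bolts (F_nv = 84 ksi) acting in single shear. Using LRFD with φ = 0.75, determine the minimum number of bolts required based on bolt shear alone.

A_b = π·0.875²/4 = 0.6013 in².
Per-bolt design strength φR_n = 0.75 × 84 × 0.6013 × 1 = 37.88 kips.
n ≥ 102 / 37.88 = 2.692 → use 3 bolts.

3 bolts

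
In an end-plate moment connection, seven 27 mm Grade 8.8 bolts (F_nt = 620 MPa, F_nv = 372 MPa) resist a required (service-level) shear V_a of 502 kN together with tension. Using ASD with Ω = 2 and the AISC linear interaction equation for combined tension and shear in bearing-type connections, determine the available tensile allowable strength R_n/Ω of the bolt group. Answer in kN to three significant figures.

779 kN

A_b = π·27²/4 = 572.6 mm²; f_rv = 502 × 1000 / (7 × 572.6) = 125.3 MPa.
F'_nt = 1.3 F_nt − (Ω F_nt / F_nv) f_rv = 1.3·620 − (2·620/372)·125.3 = 388.5 MPa, capped at F_nt → F'_nt = 388.5 MPa.
R_n = F'_nt · A_b · n = 388.5 × 572.6 × 7 / 1000 = 1557 kN.
Allowable strength R_n/Ω = 1557 / 2 = 779 kN.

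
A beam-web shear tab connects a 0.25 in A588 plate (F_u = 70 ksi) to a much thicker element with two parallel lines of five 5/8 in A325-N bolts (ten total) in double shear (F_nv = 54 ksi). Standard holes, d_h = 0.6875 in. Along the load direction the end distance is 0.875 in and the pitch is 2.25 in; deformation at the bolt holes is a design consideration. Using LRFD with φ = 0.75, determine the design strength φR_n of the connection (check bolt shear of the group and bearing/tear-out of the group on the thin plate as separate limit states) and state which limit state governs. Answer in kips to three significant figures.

174 kips (bearing governs)

Bolt shear: A_b = π·0.625²/4 = 0.3068 in²; R_n = 54 × 0.3068 × 10 × 2 = 331.3 kips → 0.75 × 331.3 = 249 kips.
Bearing (1.2 l_c t F_u ≤ 2.4 d t F_u): upper limit = 2.4·0.625·0.25·70 = 26.25 kips.
  Edge l_c = 0.875 − 0.6875/2 = 0.5312 → r_n = 11.16 kips; interior l_c = 2.25 − 0.6875 = 1.562 → r_n = 26.25 kips.
  R_n,bearing = 2·11.16 + 8·26.25 = 232.3 kips → 0.75 × 232.3 = 174 kips.
Bearing governs: 174 kips.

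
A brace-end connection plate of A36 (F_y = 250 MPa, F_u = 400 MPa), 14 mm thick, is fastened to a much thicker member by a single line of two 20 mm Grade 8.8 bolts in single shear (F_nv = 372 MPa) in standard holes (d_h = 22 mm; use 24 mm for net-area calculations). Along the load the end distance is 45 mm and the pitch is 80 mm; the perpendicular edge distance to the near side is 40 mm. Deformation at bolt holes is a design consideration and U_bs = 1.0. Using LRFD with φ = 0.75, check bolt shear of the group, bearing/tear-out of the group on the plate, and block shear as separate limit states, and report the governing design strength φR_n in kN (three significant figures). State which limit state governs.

175 kN (bolt shear governs)

Bolt shear: A_b = π·20²/4 = 314.2 mm²; R_n = 372 × 314.2 × 2 × 1 / 1000 = 233.7 kN → 0.75 × 233.7 = 175 kN.
Bearing: edge l_c = 34, r_n = 228.5 kN; interior l_c = 58, r_n = 268.8 kN; R_n = 228.5 + 1·268.8 = 497.3 kN → 373 kN.
Block shear: A_gv = 1750, A_nv = 1246, A_nt = 392 mm²; R_n = min(0.6F_uA_nv, 0.6F_yA_gv) + U_bs·F_u·A_nt = 419.3 kN → 314 kN.
Bolt shear governs: 175 kN.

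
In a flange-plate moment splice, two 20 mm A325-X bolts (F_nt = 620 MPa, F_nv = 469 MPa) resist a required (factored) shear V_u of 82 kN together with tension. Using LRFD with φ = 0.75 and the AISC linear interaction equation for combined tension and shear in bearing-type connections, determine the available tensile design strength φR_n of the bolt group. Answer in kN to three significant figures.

A_b = π·20²/4 = 314.2 mm²; f_rv = 82 × 1000 / (2 × 314.2) = 130.5 MPa.
F'_nt = 1.3 F_nt − (F_nt / φF_nv) f_rv = 1.3·620 − (620/(0.75·469))·130.5 = 576 MPa, capped at F_nt → F'_nt = 576 MPa.
R_n = F'_nt · A_b · n = 576 × 314.2 × 2 / 1000 = 361.9 kN.
Design strength φR_n = 0.75 × 361.9 = 271 kN.

271 kN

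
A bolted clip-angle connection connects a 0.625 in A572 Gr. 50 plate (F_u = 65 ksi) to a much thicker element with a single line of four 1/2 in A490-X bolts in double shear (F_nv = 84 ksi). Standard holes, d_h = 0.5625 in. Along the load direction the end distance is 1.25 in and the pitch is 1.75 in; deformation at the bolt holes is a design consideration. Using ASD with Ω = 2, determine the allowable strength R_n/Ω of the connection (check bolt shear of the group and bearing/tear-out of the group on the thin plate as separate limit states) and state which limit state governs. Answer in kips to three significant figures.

Bolt shear: A_b = π·0.5²/4 = 0.1963 in²; R_n = 84 × 0.1963 × 4 × 2 = 131.9 kips → 131.9 / 2 = 66 kips.
Bearing (1.2 l_c t F_u ≤ 2.4 d t F_u): upper limit = 2.4·0.5·0.625·65 = 48.75 kips.
  Edge l_c = 1.25 − 0.5625/2 = 0.9688 → r_n = 47.23 kips; interior l_c = 1.75 − 0.5625 = 1.188 → r_n = 48.75 kips.
  R_n,bearing = 1·47.23 + 3·48.75 = 193.5 kips → 193.5 / 2 = 96.7 kips.
Bolt shear governs: 66 kips.

66 kips (bolt shear governs)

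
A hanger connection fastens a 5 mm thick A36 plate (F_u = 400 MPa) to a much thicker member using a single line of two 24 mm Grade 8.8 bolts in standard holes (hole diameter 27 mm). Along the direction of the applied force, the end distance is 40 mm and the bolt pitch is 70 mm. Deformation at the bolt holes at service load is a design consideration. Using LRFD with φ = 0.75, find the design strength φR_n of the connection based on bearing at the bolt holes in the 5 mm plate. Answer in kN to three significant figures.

125 kN

Per bolt r_n = 1.2 l_c t F_u ≤ 2.4 d t F_u; upper limit = 2.4 × 24 × 5 × 400 / 1000 = 115.2 kN.
Edge bolt: l_c = 40 − 27/2 = 26.5 mm → 1.2 × 26.5 × 5 × 400 / 1000 = 63.6 → r_n = 63.6 kN.
Interior bolts: l_c = 70 − 27 = 43 mm → 1.2 × 43 × 5 × 400 / 1000 = 103.2 → r_n = 103.2 kN.
R_n = 1 × 63.6 + 1 × 103.2 = 166.8 kN.
Design strength φR_n = 0.75 × 166.8 = 125 kN.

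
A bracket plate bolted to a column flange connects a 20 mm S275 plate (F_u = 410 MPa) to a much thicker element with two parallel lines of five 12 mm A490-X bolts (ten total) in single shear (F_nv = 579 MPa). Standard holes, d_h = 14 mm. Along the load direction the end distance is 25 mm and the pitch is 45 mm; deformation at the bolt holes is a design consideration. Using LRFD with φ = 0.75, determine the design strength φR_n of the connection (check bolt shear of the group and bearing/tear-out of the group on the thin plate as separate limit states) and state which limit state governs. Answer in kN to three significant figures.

491 kN (bolt shear governs)

Bolt shear: A_b = π·12²/4 = 113.1 mm²; R_n = 579 × 113.1 × 10 × 1 / 1000 = 654.8 kN → 0.75 × 654.8 = 491 kN.
Bearing (1.2 l_c t F_u ≤ 2.4 d t F_u): upper limit = 2.4·12·20·410 / 1000 = 236.2 kN.
  Edge l_c = 25 − 14/2 = 18 → r_n = 177.1 kN; interior l_c = 45 − 14 = 31 → r_n = 236.2 kN.
  R_n,bearing = 2·177.1 + 8·236.2 = 2244 kN → 0.75 × 2244 = 1680 kN.
Bolt shear governs: 491 kN.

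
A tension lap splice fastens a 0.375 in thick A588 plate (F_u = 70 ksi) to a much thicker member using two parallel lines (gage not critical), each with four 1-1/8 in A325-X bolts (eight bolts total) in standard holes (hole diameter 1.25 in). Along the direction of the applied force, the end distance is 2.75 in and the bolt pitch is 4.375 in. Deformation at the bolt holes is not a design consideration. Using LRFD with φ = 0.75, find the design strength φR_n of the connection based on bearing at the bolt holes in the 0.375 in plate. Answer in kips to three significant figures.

Per bolt r_n = 1.5 l_c t F_u ≤ 3.0 d t F_u; upper limit = 3.0 × 1.125 × 0.375 × 70 = 88.59 kips.
Edge bolt: l_c = 2.75 − 1.25/2 = 2.125 in → 1.5 × 2.125 × 0.375 × 70 = 83.67 → r_n = 83.67 kips.
Interior bolts: l_c = 4.375 − 1.25 = 3.125 in → 1.5 × 3.125 × 0.375 × 70 = 123 → r_n = 88.59 kips.
R_n = 2 × 83.67 + 6 × 88.59 = 698.9 kips.
Design strength φR_n = 0.75 × 698.9 = 524 kips.

524 kips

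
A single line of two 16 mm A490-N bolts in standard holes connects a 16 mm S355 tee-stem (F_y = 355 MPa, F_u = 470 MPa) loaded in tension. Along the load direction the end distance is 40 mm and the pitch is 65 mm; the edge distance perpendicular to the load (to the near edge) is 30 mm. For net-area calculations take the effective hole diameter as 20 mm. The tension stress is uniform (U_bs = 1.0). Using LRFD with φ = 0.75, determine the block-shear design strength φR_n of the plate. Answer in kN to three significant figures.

367 kN

Shear plane L_v = 40 + 1·65 = 105 mm; A_gv = 105 × 16 = 1680 mm².
A_nv = (105 − 1.5·20) × 16 = 1200 mm².
A_nt = (30 − 0.5·20) × 16 = 320 mm².
0.6 F_u A_nv = 338.4 kN; 0.6 F_y A_gv = 357.8 kN → shear rupture governs the shear term.
R_n = 338.4 + 1.0 × 470 × 320 / 1000 = 488.8 kN.
Design strength φR_n = 0.75 × 488.8 = 367 kN.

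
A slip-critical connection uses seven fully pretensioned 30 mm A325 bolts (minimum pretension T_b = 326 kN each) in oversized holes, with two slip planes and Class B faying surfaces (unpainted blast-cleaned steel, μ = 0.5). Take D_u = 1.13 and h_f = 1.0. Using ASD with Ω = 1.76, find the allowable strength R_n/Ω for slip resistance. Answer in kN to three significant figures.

R_n = μ · D_u · h_f · T_b · n_s · n_b = 0.5 × 1.13 × 1.0 × 326 × 2 × 7 = 2579 kN.
Allowable strength R_n/Ω = 2579 / 1.76 = 1470 kN.

1470 kN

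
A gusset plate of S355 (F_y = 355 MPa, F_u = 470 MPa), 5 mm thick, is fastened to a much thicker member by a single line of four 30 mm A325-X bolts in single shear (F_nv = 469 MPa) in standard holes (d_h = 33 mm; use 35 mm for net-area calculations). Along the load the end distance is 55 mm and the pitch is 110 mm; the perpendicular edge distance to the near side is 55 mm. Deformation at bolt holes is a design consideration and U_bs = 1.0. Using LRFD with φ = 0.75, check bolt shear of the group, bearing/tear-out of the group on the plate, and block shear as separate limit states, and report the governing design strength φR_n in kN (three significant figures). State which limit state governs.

344 kN (block shear governs)

Bolt shear: A_b = π·30²/4 = 706.9 mm²; R_n = 469 × 706.9 × 4 × 1 / 1000 = 1326 kN → 0.75 × 1326 = 995 kN.
Bearing: edge l_c = 38.5, r_n = 108.6 kN; interior l_c = 77, r_n = 169.2 kN; R_n = 108.6 + 3·169.2 = 616.2 kN → 462 kN.
Block shear: A_gv = 1925, A_nv = 1312, A_nt = 187.5 mm²; R_n = min(0.6F_uA_nv, 0.6F_yA_gv) + U_bs·F_u·A_nt = 458.2 kN → 344 kN.
Block shear governs: 344 kN.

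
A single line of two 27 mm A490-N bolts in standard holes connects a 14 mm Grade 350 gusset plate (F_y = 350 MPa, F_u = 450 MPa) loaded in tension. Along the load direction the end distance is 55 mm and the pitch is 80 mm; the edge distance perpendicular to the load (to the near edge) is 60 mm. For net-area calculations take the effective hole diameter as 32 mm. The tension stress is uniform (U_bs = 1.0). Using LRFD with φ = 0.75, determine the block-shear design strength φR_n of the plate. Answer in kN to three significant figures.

455 kN

Shear plane L_v = 55 + 1·80 = 135 mm; A_gv = 135 × 14 = 1890 mm².
A_nv = (135 − 1.5·32) × 14 = 1218 mm².
A_nt = (60 − 0.5·32) × 14 = 616 mm².
0.6 F_u A_nv = 328.9 kN; 0.6 F_y A_gv = 396.9 kN → shear rupture governs the shear term.
R_n = 328.9 + 1.0 × 450 × 616 / 1000 = 606.1 kN.
Design strength φR_n = 0.75 × 606.1 = 455 kN.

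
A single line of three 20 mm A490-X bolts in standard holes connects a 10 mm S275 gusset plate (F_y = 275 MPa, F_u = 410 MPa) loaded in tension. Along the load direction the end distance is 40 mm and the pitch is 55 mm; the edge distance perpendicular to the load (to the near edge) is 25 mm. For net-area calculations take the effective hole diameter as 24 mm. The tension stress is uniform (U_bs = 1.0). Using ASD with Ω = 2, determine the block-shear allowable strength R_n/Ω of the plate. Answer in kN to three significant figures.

137 kN

Shear plane L_v = 40 + 2·55 = 150 mm; A_gv = 150 × 10 = 1500 mm².
A_nv = (150 − 2.5·24) × 10 = 900 mm².
A_nt = (25 − 0.5·24) × 10 = 130 mm².
0.6 F_u A_nv = 221.4 kN; 0.6 F_y A_gv = 247.5 kN → shear rupture governs the shear term.
R_n = 221.4 + 1.0 × 410 × 130 / 1000 = 274.7 kN.
Allowable strength R_n/Ω = 274.7 / 2 = 137 kN.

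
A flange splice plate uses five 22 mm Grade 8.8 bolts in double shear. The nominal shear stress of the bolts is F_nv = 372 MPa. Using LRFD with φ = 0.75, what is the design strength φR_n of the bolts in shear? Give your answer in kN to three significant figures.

1060 kN

A_b = π × 22² / 4 = 380.1 mm².
R_n = F_nv · A_b · n · n_s = 372 × 380.1 × 5 × 2 / 1000 = 1414 kN.
Design strength φR_n = 0.75 × 1414 = 1060 kN.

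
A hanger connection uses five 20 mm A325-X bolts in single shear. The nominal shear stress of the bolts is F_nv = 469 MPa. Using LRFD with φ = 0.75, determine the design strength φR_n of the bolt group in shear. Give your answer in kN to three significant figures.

553 kN

A_b = π × 20² / 4 = 314.2 mm².
R_n = F_nv · A_b · n · n_s = 469 × 314.2 × 5 × 1 / 1000 = 736.7 kN.
Design strength φR_n = 0.75 × 736.7 = 553 kN.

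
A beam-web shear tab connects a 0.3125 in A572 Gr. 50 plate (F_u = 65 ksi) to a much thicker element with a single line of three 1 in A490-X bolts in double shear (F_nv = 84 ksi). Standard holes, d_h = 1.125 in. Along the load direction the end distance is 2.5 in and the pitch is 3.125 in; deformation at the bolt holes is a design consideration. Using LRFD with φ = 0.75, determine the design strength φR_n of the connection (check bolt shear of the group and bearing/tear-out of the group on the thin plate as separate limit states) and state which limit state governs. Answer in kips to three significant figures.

Bolt shear: A_b = π·1²/4 = 0.7854 in²; R_n = 84 × 0.7854 × 3 × 2 = 395.8 kips → 0.75 × 395.8 = 297 kips.
Bearing (1.2 l_c t F_u ≤ 2.4 d t F_u): upper limit = 2.4·1·0.3125·65 = 48.75 kips.
  Edge l_c = 2.5 − 1.125/2 = 1.938 → r_n = 47.23 kips; interior l_c = 3.125 − 1.125 = 2 → r_n = 48.75 kips.
  R_n,bearing = 1·47.23 + 2·48.75 = 144.7 kips → 0.75 × 144.7 = 109 kips.
Bearing governs: 109 kips.

109 kips (bearing governs)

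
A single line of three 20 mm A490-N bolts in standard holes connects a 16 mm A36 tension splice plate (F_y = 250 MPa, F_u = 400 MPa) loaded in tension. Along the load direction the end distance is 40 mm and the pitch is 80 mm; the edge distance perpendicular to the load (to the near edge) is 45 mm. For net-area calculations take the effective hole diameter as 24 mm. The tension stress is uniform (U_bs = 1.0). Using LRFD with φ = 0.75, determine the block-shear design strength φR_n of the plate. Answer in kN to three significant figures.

518 kN

Shear plane L_v = 40 + 2·80 = 200 mm; A_gv = 200 × 16 = 3200 mm².
A_nv = (200 − 2.5·24) × 16 = 2240 mm².
A_nt = (45 − 0.5·24) × 16 = 528 mm².
0.6 F_u A_nv = 537.6 kN; 0.6 F_y A_gv = 480 kN → shear yielding governs the shear term.
R_n = 480 + 1.0 × 400 × 528 / 1000 = 691.2 kN.
Design strength φR_n = 0.75 × 691.2 = 518 kN.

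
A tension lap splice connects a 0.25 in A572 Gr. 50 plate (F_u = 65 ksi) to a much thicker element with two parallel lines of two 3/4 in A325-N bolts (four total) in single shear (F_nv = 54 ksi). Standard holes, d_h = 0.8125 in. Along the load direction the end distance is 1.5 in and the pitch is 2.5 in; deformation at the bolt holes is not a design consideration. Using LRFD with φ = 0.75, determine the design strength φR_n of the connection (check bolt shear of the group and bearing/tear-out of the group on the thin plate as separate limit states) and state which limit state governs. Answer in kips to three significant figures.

71.6 kips (bolt shear governs)

Bolt shear: A_b = π·0.75²/4 = 0.4418 in²; R_n = 54 × 0.4418 × 4 × 1 = 95.43 kips → 0.75 × 95.43 = 71.6 kips.
Bearing (1.5 l_c t F_u ≤ 3.0 d t F_u): upper limit = 3.0·0.75·0.25·65 = 36.56 kips.
  Edge l_c = 1.5 − 0.8125/2 = 1.094 → r_n = 26.66 kips; interior l_c = 2.5 − 0.8125 = 1.688 → r_n = 36.56 kips.
  R_n,bearing = 2·26.66 + 2·36.56 = 126.4 kips → 0.75 × 126.4 = 94.8 kips.
Bolt shear governs: 71.6 kips.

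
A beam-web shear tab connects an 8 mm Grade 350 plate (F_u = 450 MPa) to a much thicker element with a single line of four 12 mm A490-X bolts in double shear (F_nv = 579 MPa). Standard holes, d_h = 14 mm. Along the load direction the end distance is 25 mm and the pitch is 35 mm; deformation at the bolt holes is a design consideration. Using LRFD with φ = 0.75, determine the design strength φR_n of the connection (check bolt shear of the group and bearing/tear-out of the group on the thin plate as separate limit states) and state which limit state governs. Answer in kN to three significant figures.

262 kN (bearing governs)

Bolt shear: A_b = π·12²/4 = 113.1 mm²; R_n = 579 × 113.1 × 4 × 2 / 1000 = 523.9 kN → 0.75 × 523.9 = 393 kN.
Bearing (1.2 l_c t F_u ≤ 2.4 d t F_u): upper limit = 2.4·12·8·450 / 1000 = 103.7 kN.
  Edge l_c = 25 − 14/2 = 18 → r_n = 77.76 kN; interior l_c = 35 − 14 = 21 → r_n = 90.72 kN.
  R_n,bearing = 1·77.76 + 3·90.72 = 349.9 kN → 0.75 × 349.9 = 262 kN.
Bearing governs: 262 kN.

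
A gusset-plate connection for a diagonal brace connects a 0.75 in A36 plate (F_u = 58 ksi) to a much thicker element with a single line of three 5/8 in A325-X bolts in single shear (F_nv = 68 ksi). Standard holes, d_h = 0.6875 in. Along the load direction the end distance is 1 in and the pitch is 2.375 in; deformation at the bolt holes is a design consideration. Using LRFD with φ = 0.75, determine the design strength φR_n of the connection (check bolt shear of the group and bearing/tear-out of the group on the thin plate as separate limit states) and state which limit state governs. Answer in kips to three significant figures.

46.9 kips (bolt shear governs)

Bolt shear: A_b = π·0.625²/4 = 0.3068 in²; R_n = 68 × 0.3068 × 3 × 1 = 62.59 kips → 0.75 × 62.59 = 46.9 kips.
Bearing (1.2 l_c t F_u ≤ 2.4 d t F_u): upper limit = 2.4·0.625·0.75·58 = 65.25 kips.
  Edge l_c = 1 − 0.6875/2 = 0.6562 → r_n = 34.26 kips; interior l_c = 2.375 − 0.6875 = 1.688 → r_n = 65.25 kips.
  R_n,bearing = 1·34.26 + 2·65.25 = 164.8 kips → 0.75 × 164.8 = 124 kips.
Bolt shear governs: 46.9 kips.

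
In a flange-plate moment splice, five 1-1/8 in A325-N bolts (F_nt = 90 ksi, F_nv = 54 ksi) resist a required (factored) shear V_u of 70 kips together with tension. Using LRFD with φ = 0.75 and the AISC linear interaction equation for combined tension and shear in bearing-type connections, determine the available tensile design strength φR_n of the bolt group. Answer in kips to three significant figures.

A_b = π·1.125²/4 = 0.994 in²; f_rv = 70 / (5 × 0.994) = 14.08 ksi.
F'_nt = 1.3 F_nt − (F_nt / φF_nv) f_rv = 1.3·90 − (90/(0.75·54))·14.08 = 85.7 ksi, capped at F_nt → F'_nt = 85.7 ksi.
R_n = F'_nt · A_b · n = 85.7 × 0.994 × 5 = 425.9 kips.
Design strength φR_n = 0.75 × 425.9 = 319 kips.

319 kips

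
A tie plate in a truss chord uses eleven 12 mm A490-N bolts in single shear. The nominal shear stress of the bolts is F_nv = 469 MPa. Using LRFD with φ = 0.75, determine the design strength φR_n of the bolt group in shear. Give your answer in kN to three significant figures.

A_b = π × 12² / 4 = 113.1 mm².
R_n = F_nv · A_b · n · n_s = 469 × 113.1 × 11 × 1 / 1000 = 583.5 kN.
Design strength φR_n = 0.75 × 583.5 = 438 kN.

438 kN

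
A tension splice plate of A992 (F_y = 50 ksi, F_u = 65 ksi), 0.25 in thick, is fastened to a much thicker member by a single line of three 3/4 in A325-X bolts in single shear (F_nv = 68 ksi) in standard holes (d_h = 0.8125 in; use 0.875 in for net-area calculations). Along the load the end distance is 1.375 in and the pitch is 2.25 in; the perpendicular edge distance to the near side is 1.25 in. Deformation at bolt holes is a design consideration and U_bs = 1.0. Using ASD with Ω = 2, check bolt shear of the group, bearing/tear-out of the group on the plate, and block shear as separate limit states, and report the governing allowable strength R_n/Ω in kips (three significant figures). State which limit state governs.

Bolt shear: A_b = π·0.75²/4 = 0.4418 in²; R_n = 68 × 0.4418 × 3 × 1 = 90.12 kips → 90.12 / 2 = 45.1 kips.
Bearing: edge l_c = 0.9688, r_n = 18.89 kips; interior l_c = 1.438, r_n = 28.03 kips; R_n = 18.89 + 2·28.03 = 74.95 kips → 37.5 kips.
Block shear: A_gv = 1.469, A_nv = 0.9219, A_nt = 0.2031 in²; R_n = min(0.6F_uA_nv, 0.6F_yA_gv) + U_bs·F_u·A_nt = 49.16 kips → 24.6 kips.
Block shear governs: 24.6 kips.

24.6 kips (block shear governs)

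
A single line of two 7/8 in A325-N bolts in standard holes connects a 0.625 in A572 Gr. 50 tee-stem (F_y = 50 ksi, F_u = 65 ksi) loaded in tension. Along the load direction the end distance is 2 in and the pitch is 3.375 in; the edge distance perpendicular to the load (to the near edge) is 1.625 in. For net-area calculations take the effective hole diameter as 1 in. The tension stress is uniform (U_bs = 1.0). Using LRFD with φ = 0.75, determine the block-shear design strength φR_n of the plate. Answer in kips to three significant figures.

Shear plane L_v = 2 + 1·3.375 = 5.375 in; A_gv = 5.375 × 0.625 = 3.359 in².
A_nv = (5.375 − 1.5·1) × 0.625 = 2.422 in².
A_nt = (1.625 − 0.5·1) × 0.625 = 0.7031 in².
0.6 F_u A_nv = 94.45 kips; 0.6 F_y A_gv = 100.8 kips → shear rupture governs the shear term.
R_n = 94.45 + 1.0 × 65 × 0.7031 = 140.2 kips.
Design strength φR_n = 0.75 × 140.2 = 105 kips.

105 kips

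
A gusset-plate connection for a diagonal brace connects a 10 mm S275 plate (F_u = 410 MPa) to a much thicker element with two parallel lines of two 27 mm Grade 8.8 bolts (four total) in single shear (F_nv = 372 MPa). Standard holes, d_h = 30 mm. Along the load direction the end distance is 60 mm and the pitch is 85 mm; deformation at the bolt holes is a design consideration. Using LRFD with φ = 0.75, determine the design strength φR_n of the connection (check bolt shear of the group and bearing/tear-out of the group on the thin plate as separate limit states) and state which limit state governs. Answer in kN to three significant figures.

639 kN (bolt shear governs)

Bolt shear: A_b = π·27²/4 = 572.6 mm²; R_n = 372 × 572.6 × 4 × 1 / 1000 = 852 kN → 0.75 × 852 = 639 kN.
Bearing (1.2 l_c t F_u ≤ 2.4 d t F_u): upper limit = 2.4·27·10·410 / 1000 = 265.7 kN.
  Edge l_c = 60 − 30/2 = 45 → r_n = 221.4 kN; interior l_c = 85 − 30 = 55 → r_n = 265.7 kN.
  R_n,bearing = 2·221.4 + 2·265.7 = 974.2 kN → 0.75 × 974.2 = 731 kN.
Bolt shear governs: 639 kN.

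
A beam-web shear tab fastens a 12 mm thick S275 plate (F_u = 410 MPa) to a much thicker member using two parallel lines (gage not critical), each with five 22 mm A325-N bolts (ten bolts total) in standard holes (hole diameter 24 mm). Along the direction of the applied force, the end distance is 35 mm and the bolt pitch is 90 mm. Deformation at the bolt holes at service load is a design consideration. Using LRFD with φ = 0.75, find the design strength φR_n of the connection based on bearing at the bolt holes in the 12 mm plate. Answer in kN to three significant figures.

1760 kN

Per bolt r_n = 1.2 l_c t F_u ≤ 2.4 d t F_u; upper limit = 2.4 × 22 × 12 × 410 / 1000 = 259.8 kN.
Edge bolt: l_c = 35 − 24/2 = 23 mm → 1.2 × 23 × 12 × 410 / 1000 = 135.8 → r_n = 135.8 kN.
Interior bolts: l_c = 90 − 24 = 66 mm → 1.2 × 66 × 12 × 410 / 1000 = 389.7 → r_n = 259.8 kN.
R_n = 2 × 135.8 + 8 × 259.8 = 2350 kN.
Design strength φR_n = 0.75 × 2350 = 1760 kN.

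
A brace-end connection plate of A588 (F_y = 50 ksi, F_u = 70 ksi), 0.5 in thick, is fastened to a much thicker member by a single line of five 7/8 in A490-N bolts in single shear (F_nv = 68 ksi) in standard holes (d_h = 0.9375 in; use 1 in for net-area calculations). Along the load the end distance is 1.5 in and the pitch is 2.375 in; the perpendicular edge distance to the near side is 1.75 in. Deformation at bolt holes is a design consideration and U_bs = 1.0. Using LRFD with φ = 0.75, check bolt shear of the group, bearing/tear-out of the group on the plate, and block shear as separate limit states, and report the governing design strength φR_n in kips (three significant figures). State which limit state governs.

Bolt shear: A_b = π·0.875²/4 = 0.6013 in²; R_n = 68 × 0.6013 × 5 × 1 = 204.4 kips → 0.75 × 204.4 = 153 kips.
Bearing: edge l_c = 1.031, r_n = 43.31 kips; interior l_c = 1.438, r_n = 60.37 kips; R_n = 43.31 + 4·60.37 = 284.8 kips → 214 kips.
Block shear: A_gv = 5.5, A_nv = 3.25, A_nt = 0.625 in²; R_n = min(0.6F_uA_nv, 0.6F_yA_gv) + U_bs·F_u·A_nt = 180.2 kips → 135 kips.
Block shear governs: 135 kips.

135 kips (block shear governs)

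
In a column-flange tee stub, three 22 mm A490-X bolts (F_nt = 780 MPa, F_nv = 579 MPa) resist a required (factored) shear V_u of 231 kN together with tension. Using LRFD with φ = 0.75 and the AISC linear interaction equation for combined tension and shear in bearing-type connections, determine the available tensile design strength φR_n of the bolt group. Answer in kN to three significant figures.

A_b = π·22²/4 = 380.1 mm²; f_rv = 231 × 1000 / (3 × 380.1) = 202.6 MPa.
F'_nt = 1.3 F_nt − (F_nt / φF_nv) f_rv = 1.3·780 − (780/(0.75·579))·202.6 = 650.2 MPa, capped at F_nt → F'_nt = 650.2 MPa.
R_n = F'_nt · A_b · n = 650.2 × 380.1 × 3 / 1000 = 741.4 kN.
Design strength φR_n = 0.75 × 741.4 = 556 kN.

556 kN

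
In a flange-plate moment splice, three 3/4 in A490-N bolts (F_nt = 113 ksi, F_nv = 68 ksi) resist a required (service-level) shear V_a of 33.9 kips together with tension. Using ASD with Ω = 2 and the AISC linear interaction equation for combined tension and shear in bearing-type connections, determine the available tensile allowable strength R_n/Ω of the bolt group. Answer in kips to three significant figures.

41 kips

A_b = π·0.75²/4 = 0.4418 in²; f_rv = 33.9 / (3 × 0.4418) = 25.58 ksi.
F'_nt = 1.3 F_nt − (Ω F_nt / F_nv) f_rv = 1.3·113 − (2·113/68)·25.58 = 61.89 ksi, capped at F_nt → F'_nt = 61.89 ksi.
R_n = F'_nt · A_b · n = 61.89 × 0.4418 × 3 = 82.03 kips.
Allowable strength R_n/Ω = 82.03 / 2 = 41 kips.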